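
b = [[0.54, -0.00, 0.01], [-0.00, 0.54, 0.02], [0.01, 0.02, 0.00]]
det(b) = -0.000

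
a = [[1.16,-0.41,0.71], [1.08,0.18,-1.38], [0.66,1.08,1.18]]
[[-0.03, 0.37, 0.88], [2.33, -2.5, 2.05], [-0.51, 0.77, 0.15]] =a @ [[0.73, -0.60, 1.14], [0.26, -0.34, 0.08], [-1.08, 1.3, -0.58]]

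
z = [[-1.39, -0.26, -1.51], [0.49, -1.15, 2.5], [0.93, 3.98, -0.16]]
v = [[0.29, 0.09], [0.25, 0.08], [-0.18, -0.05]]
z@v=[[-0.20,  -0.07],[-0.6,  -0.17],[1.29,  0.41]]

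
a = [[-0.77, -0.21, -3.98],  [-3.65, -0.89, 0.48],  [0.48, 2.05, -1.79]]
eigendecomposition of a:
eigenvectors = [[0.55+0.00j, (-0.28+0.52j), (-0.28-0.52j)], [(-0.76+0j), (-0.63+0j), -0.63-0.00j], [-0.34+0.00j, 0.25+0.44j, (0.25-0.44j)]]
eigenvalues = [(1.98+0j), (-2.72+2.69j), (-2.72-2.69j)]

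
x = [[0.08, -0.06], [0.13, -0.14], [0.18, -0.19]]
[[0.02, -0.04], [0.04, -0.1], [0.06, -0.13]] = x@ [[0.27, -0.05], [-0.05, 0.65]]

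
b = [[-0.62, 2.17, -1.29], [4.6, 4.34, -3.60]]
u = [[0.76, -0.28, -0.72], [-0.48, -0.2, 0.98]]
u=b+[[1.38, -2.45, 0.57], [-5.08, -4.54, 4.58]]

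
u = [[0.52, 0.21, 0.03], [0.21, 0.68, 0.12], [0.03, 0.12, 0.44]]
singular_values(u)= [0.86, 0.44, 0.35]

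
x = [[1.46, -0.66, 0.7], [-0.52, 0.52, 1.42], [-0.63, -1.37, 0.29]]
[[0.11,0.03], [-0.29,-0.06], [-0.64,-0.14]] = x @ [[0.30, 0.07],[0.29, 0.06],[-0.2, -0.04]]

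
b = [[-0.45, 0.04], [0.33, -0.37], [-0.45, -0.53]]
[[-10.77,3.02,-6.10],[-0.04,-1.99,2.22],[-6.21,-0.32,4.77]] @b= [[8.59, 1.68], [-1.64, -0.44], [0.54, -2.66]]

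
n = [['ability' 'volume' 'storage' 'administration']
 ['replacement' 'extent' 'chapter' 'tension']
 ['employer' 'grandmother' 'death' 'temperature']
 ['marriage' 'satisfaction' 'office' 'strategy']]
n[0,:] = ['ability', 'volume', 'storage', 'administration']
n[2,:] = ['employer', 'grandmother', 'death', 'temperature']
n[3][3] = 'strategy'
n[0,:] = ['ability', 'volume', 'storage', 'administration']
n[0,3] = 'administration'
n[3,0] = 'marriage'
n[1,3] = 'tension'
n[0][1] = 'volume'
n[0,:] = ['ability', 'volume', 'storage', 'administration']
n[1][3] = 'tension'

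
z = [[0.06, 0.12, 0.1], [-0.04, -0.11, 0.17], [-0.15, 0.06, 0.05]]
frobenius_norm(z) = 0.31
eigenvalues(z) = [(0.09+0.16j), (0.09-0.16j), (-0.18+0j)]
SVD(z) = [[-0.14, 0.85, -0.5],[-0.9, -0.32, -0.3],[-0.42, 0.41, 0.81]] @ diag([0.2156902721500458, 0.17028901364574867, 0.1538809875566087]) @ [[0.42, 0.26, -0.87], [0.02, 0.95, 0.30], [-0.91, 0.14, -0.4]]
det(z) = -0.01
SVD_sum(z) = [[-0.01, -0.01, 0.03], [-0.08, -0.05, 0.17], [-0.04, -0.02, 0.08]] + [[0.0, 0.14, 0.04], [-0.00, -0.05, -0.02], [0.0, 0.07, 0.02]] + [[0.07, -0.01, 0.03], [0.04, -0.01, 0.02], [-0.11, 0.02, -0.05]]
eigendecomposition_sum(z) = [[(0.03+0.08j), (0.04+0j), 0.06-0.05j], [(-0.04+0.04j), (0.01+0.02j), (0.04+0.02j)], [-0.07+0.03j, (-0+0.04j), (0.04+0.05j)]] + [[0.03-0.08j, (0.04-0j), 0.06+0.05j],  [-0.04-0.04j, 0.01-0.02j, 0.04-0.02j],  [(-0.07-0.03j), (-0-0.04j), (0.04-0.05j)]] + [[-0.01+0.00j, (0.04+0j), -0.03-0.00j], [(0.03-0j), (-0.13-0j), 0.08+0.00j], [(-0.01+0j), 0.06+0.00j, -0.04-0.00j]]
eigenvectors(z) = [[(-0.68+0j), -0.68-0.00j, 0.27+0.00j], [-0.16-0.38j, -0.16+0.38j, -0.87+0.00j], [-0.00-0.60j, -0.00+0.60j, 0.41+0.00j]]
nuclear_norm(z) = 0.54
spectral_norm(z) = 0.22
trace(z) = 0.00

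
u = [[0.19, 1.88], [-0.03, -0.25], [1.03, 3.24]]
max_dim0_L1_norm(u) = 5.37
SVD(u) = [[0.48,-0.87],[-0.06,0.1],[0.87,0.48]] @ diag([3.8826495737659568, 0.3426839467133408]) @ [[0.26,0.97],[0.97,-0.26]]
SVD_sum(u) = [[0.48, 1.8], [-0.06, -0.24], [0.87, 3.28]] + [[-0.29,0.08], [0.03,-0.01], [0.16,-0.04]]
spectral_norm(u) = 3.88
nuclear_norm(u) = 4.23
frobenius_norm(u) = 3.90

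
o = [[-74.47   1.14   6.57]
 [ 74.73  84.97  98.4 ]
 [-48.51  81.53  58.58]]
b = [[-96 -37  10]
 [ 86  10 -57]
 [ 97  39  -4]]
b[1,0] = 86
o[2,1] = 81.53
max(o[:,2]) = 98.4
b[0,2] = 10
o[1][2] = 98.4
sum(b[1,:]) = 39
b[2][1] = 39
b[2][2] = -4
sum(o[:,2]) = 163.55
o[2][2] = 58.58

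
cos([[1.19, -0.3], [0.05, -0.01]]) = [[0.38, 0.16], [-0.03, 1.01]]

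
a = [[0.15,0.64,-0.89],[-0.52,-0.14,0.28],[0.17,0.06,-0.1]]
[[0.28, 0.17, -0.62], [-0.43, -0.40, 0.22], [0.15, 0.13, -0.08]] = a @ [[0.81, 0.66, -0.08], [0.64, -0.63, -0.21], [0.28, -0.53, 0.53]]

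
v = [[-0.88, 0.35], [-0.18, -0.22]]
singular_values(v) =[0.95, 0.27]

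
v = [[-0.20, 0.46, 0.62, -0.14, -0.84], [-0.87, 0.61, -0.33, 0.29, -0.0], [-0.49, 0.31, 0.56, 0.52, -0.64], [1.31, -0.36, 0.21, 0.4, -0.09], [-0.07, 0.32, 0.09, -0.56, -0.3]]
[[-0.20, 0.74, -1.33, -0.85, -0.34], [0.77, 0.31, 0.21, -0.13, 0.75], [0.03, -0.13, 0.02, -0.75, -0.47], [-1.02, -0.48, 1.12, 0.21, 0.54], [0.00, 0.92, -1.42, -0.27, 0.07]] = v @[[-0.68, 0.21, 0.36, 0.23, 0.97], [0.05, 1.04, -0.05, -0.11, 1.85], [-0.46, -0.33, -0.06, -0.41, -1.02], [-0.01, -0.88, 1.85, 0.01, 0.45], [0.09, -0.46, 1.12, 0.59, 0.36]]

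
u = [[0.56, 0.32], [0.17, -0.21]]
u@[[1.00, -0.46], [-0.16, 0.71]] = [[0.51,  -0.03],[0.2,  -0.23]]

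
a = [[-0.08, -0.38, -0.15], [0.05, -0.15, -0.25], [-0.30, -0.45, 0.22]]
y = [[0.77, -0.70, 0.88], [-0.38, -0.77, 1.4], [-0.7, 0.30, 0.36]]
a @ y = [[0.19, 0.3, -0.66], [0.27, 0.01, -0.26], [-0.21, 0.62, -0.81]]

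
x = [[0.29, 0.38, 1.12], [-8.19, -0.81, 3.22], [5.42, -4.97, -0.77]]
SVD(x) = [[0.01, -0.02, 1.0], [0.79, 0.61, 0.00], [-0.61, 0.79, 0.02]] @ diag([10.527153433407308, 4.687855304954853, 1.2069603263187132]) @ [[-0.93, 0.23, 0.29], [-0.14, -0.95, 0.28], [0.34, 0.22, 0.91]]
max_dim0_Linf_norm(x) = 8.19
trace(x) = -1.29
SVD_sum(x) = [[-0.13,0.03,0.04], [-7.78,1.89,2.42], [5.94,-1.44,-1.85]] + [[0.01, 0.08, -0.02],[-0.41, -2.7, 0.80],[-0.53, -3.53, 1.05]] + [[0.41, 0.27, 1.10], [0.00, 0.00, 0.0], [0.01, 0.01, 0.03]]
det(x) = 59.56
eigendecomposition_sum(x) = [[(1.77-0j),  -0.28+0.00j,  0.32+0.00j], [-0.64+0.00j,  0.10+0.00j,  (-0.12-0j)], [3.83-0.00j,  -0.60+0.00j,  0.70+0.00j]] + [[-0.74+0.50j,0.33+0.43j,(0.4-0.16j)], [-3.77-1.00j,-0.46+2.32j,(1.67+0.85j)], [0.80-3.56j,(-2.18-0.34j),(-0.74+1.59j)]] + [[(-0.74-0.5j),(0.33-0.43j),0.40+0.16j],  [-3.77+1.00j,-0.46-2.32j,(1.67-0.85j)],  [(0.8+3.56j),(-2.18+0.34j),-0.74-1.59j]]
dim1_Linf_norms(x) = [1.12, 8.19, 5.42]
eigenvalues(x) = [(2.57+0j), (-1.93+4.41j), (-1.93-4.41j)]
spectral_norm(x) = 10.53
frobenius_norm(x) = 11.59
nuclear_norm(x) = 16.42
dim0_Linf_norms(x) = [8.19, 4.97, 3.22]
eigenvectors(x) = [[-0.42+0.00j, -0.11+0.12j, (-0.11-0.12j)], [0.15+0.00j, -0.72+0.00j, (-0.72-0j)], [(-0.9+0j), -0.03-0.67j, (-0.03+0.67j)]]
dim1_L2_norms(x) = [1.22, 8.84, 7.39]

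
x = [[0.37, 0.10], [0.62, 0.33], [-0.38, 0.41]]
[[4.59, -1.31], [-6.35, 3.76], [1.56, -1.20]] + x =[[4.96,-1.21],[-5.73,4.09],[1.18,-0.79]]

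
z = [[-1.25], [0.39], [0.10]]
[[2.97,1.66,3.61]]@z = [[-2.7]]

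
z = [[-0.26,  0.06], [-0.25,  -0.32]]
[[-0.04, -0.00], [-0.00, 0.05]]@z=[[0.01, -0.0],[-0.01, -0.02]]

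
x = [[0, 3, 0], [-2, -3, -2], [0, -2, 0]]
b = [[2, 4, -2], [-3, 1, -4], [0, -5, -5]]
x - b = [[-2, -1, 2], [1, -4, 2], [0, 3, 5]]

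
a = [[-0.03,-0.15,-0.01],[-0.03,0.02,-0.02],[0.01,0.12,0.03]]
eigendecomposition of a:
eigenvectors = [[(-0.89+0j), (-0.46-0.25j), -0.46+0.25j], [-0.23+0.00j, 0.12+0.20j, (0.12-0.2j)], [0.39+0.00j, 0.82+0.00j, 0.82-0.00j]]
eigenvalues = [(-0.06+0j), (0.04+0.03j), (0.04-0.03j)]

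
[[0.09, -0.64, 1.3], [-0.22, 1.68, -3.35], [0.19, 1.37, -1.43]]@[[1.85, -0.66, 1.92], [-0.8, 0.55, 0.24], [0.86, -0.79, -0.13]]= [[1.8, -1.44, -0.15], [-4.63, 3.72, 0.42], [-1.97, 1.76, 0.88]]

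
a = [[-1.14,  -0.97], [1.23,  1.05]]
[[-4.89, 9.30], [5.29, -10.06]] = a@ [[0.28, -1.83], [4.71, -7.44]]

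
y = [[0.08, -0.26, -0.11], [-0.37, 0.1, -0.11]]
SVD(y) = [[-0.42, 0.91], [0.91, 0.42]] @ diag([0.42344132416258484, 0.2565101264890662]) @ [[-0.87, 0.47, -0.13], [-0.33, -0.75, -0.57]]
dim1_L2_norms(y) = [0.29, 0.4]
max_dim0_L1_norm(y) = 0.45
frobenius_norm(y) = 0.50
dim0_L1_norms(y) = [0.45, 0.36, 0.22]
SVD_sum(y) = [[0.16, -0.08, 0.02], [-0.33, 0.18, -0.05]] + [[-0.08, -0.18, -0.13], [-0.04, -0.08, -0.06]]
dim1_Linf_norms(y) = [0.26, 0.37]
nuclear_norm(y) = 0.68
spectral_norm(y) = 0.42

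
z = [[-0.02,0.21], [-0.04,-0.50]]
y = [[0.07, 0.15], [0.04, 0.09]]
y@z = [[-0.01, -0.06], [-0.0, -0.04]]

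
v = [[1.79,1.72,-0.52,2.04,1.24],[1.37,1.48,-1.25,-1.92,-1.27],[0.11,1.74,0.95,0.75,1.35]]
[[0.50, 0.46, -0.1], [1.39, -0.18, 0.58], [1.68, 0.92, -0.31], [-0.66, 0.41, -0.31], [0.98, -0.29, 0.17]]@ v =[[1.51, 1.37, -0.93, 0.06, -0.10], [2.31, 3.13, 0.05, 3.62, 2.74], [4.23, 3.71, -2.32, 1.43, 0.5], [-0.65, -1.07, -0.46, -2.37, -1.76], [1.38, 1.55, 0.01, 2.68, 1.81]]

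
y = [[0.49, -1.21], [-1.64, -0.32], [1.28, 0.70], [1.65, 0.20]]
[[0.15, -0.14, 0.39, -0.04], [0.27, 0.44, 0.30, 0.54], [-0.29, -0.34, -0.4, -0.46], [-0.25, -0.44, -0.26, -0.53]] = y@[[-0.13,-0.27,-0.11,-0.31],[-0.18,0.01,-0.37,-0.09]]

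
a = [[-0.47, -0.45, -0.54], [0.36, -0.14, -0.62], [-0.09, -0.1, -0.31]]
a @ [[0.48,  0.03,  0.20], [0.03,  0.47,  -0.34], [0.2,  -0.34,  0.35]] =[[-0.35,-0.04,-0.13], [0.04,0.16,-0.1], [-0.11,0.06,-0.09]]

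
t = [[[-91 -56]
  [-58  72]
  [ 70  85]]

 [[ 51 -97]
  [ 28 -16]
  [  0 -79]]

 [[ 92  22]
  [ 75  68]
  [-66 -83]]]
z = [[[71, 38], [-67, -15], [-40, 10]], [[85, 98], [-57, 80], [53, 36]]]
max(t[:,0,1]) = 22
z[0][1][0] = -67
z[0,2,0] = -40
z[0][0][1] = 38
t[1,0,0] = 51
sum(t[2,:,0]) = 101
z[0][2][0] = -40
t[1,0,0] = 51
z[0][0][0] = 71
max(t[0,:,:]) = 85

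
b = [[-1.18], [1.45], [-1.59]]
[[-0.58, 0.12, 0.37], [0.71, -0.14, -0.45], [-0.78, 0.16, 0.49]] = b @[[0.49, -0.1, -0.31]]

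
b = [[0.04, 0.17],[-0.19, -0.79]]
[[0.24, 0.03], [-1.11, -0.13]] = b @[[-1.54, -0.5],[1.78, 0.29]]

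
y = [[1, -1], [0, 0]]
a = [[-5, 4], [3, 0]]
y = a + [[6, -5], [-3, 0]]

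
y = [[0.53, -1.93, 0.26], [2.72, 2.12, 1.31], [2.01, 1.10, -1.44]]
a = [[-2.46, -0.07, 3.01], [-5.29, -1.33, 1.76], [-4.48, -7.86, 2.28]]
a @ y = [[4.56, 7.91, -5.07], [-2.88, 9.33, -5.65], [-19.17, -5.51, -14.74]]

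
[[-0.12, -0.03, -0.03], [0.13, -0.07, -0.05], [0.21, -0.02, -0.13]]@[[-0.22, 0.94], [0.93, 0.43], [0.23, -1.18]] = [[-0.01, -0.09], [-0.11, 0.15], [-0.09, 0.34]]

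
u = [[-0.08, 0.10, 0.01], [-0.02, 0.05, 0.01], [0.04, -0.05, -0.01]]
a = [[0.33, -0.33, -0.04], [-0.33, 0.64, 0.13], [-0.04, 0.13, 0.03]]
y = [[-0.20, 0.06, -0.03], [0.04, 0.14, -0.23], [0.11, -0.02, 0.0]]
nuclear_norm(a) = 1.00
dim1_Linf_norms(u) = [0.1, 0.05, 0.05]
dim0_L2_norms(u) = [0.09, 0.12, 0.02]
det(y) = -0.00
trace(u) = -0.04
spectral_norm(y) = 0.28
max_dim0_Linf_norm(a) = 0.64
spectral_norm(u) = 0.15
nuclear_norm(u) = 0.17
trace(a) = 1.00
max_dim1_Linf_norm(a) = 0.64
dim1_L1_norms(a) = [0.7, 1.1, 0.2]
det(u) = 0.00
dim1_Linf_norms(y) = [0.2, 0.23, 0.11]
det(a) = -0.00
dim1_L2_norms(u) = [0.13, 0.05, 0.06]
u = y @ a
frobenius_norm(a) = 0.88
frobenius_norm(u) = 0.15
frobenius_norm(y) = 0.36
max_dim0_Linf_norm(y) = 0.23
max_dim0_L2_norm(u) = 0.12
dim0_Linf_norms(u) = [0.08, 0.1, 0.01]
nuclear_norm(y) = 0.51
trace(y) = -0.06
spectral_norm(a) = 0.87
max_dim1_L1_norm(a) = 1.1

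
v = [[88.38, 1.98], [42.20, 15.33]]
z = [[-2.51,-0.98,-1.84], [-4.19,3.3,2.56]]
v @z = [[-230.13, -80.08, -157.55], [-170.15, 9.23, -38.4]]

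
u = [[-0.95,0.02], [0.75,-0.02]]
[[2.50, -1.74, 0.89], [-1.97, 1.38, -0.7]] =u@[[-2.64, 1.79, -0.94], [-0.26, -2.11, -0.04]]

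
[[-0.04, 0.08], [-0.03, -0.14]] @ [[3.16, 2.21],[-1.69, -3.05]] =[[-0.26, -0.33], [0.14, 0.36]]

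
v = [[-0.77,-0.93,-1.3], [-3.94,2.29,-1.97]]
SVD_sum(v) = [[-0.62, 0.33, -0.33], [-3.96, 2.09, -2.12]] + [[-0.15, -1.26, -0.97], [0.02, 0.20, 0.15]]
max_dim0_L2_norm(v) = 4.01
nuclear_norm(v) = 6.63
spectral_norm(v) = 5.02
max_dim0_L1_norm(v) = 4.71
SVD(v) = [[0.16,  0.99], [0.99,  -0.16]] @ diag([5.019287196897901, 1.6134298977819872]) @ [[-0.80, 0.42, -0.43],[-0.09, -0.79, -0.61]]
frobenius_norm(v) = 5.27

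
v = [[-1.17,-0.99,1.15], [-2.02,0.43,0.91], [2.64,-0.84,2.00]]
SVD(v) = [[-0.13, -0.71, 0.69], [-0.45, -0.58, -0.68], [0.88, -0.4, -0.24]] @ diag([3.6914780310535913, 2.472615296498778, 0.8362197927392984]) @ [[0.92,-0.22,0.33], [0.39,0.32,-0.87], [-0.08,-0.92,-0.38]]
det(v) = -7.63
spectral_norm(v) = 3.69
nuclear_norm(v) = 7.00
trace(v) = 1.26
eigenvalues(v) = [-2.49, 2.54, 1.21]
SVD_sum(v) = [[-0.44,  0.11,  -0.16], [-1.52,  0.36,  -0.54], [3.00,  -0.71,  1.07]] + [[-0.68, -0.56, 1.53], [-0.55, -0.46, 1.24], [-0.38, -0.31, 0.85]] + [[-0.05, -0.53, -0.22], [0.05, 0.53, 0.22], [0.02, 0.19, 0.08]]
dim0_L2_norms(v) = [3.52, 1.37, 2.48]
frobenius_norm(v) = 4.52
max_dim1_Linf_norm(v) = 2.64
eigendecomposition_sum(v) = [[-1.86, -0.47, 0.57],[-1.54, -0.39, 0.47],[0.80, 0.2, -0.25]] + [[0.72, -0.57, 0.58], [0.50, -0.39, 0.4], [2.76, -2.17, 2.21]] + [[-0.04, 0.04, 0.0], [-0.98, 1.21, 0.04], [-0.92, 1.13, 0.04]]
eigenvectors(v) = [[0.73, 0.25, 0.03], [0.60, 0.17, 0.73], [-0.32, 0.95, 0.68]]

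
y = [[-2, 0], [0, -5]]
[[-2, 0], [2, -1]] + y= [[-4, 0], [2, -6]]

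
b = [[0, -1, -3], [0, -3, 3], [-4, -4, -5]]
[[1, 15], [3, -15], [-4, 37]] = b@[[2, -3], [-1, 0], [0, -5]]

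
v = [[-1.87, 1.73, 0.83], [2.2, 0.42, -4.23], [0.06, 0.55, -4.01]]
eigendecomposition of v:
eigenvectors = [[(0.5+0j),0.74+0.00j,(0.74-0j)], [(0.86+0j),-0.58+0.19j,(-0.58-0.19j)], [(0.1+0j),-0.10+0.27j,(-0.1-0.27j)]]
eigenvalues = [(1.24+0j), (-3.35+0.76j), (-3.35-0.76j)]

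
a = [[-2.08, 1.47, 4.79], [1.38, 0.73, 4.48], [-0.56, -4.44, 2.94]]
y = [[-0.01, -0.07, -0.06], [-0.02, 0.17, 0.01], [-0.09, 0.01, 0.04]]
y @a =[[-0.04, 0.20, -0.54],[0.27, 0.05, 0.7],[0.18, -0.3, -0.27]]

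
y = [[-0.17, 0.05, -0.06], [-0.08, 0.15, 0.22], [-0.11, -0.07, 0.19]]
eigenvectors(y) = [[0.96+0.00j, -0.06+0.11j, (-0.06-0.11j)], [(0.04+0j), (-0.86+0j), (-0.86-0j)], [0.29+0.00j, -0.13-0.48j, -0.13+0.48j]]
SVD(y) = [[-0.12, 0.98, 0.15], [-0.8, -0.00, -0.60], [-0.59, -0.19, 0.78]] @ diag([0.32878541129861494, 0.18502782637208054, 0.15187118484170678]) @ [[0.45, -0.26, -0.85],[-0.79, 0.33, -0.52],[-0.42, -0.91, 0.05]]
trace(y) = 0.17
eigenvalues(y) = [(-0.19+0j), (0.18+0.13j), (0.18-0.13j)]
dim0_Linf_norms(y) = [0.17, 0.15, 0.22]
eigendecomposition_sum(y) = [[-0.18-0.00j, (0.02-0j), (-0.04+0j)], [-0.01-0.00j, -0j, -0.00+0.00j], [(-0.05-0j), (0.01-0j), (-0.01+0j)]] + [[0.00+0.01j, (0.02-0j), (-0.01-0.02j)], [(-0.04+0.04j), 0.07+0.09j, 0.11-0.15j], [(-0.03-0.01j), -0.04+0.06j, (0.1+0.04j)]] + [[0.00-0.01j,  0.02+0.00j,  -0.01+0.02j], [(-0.04-0.04j),  (0.07-0.09j),  0.11+0.15j], [(-0.03+0.01j),  (-0.04-0.06j),  0.10-0.04j]]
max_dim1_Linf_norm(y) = 0.22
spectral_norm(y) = 0.33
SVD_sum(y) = [[-0.02, 0.01, 0.03], [-0.12, 0.07, 0.22], [-0.09, 0.05, 0.17]] + [[-0.14, 0.06, -0.09], [0.00, -0.00, 0.00], [0.03, -0.01, 0.02]] + [[-0.01, -0.02, 0.0], [0.04, 0.08, -0.0], [-0.05, -0.11, 0.01]]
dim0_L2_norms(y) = [0.22, 0.17, 0.3]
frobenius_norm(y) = 0.41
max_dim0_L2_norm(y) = 0.3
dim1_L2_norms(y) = [0.19, 0.28, 0.23]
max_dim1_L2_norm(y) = 0.28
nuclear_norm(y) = 0.67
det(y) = -0.01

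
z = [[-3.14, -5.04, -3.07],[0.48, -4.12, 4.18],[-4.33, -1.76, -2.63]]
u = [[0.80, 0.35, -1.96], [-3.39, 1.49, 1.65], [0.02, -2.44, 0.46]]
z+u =[[-2.34, -4.69, -5.03],[-2.91, -2.63, 5.83],[-4.31, -4.20, -2.17]]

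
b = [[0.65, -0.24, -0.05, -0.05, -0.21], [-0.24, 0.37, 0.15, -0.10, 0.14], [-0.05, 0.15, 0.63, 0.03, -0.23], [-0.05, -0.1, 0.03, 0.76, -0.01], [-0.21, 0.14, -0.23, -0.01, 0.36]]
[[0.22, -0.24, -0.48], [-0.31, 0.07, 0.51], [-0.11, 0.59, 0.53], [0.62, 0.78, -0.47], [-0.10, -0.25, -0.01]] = b @[[0.23, -0.35, -0.56], [-0.44, 0.2, 0.8], [-0.09, 0.6, 0.5], [0.78, 1.0, -0.58], [0.0, -0.57, -0.35]]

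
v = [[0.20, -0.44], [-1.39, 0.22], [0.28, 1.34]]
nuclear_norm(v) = 2.86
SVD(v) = [[-0.29, -0.17], [0.88, -0.44], [0.38, 0.88]] @ diag([1.4365711284592249, 1.4228012485506858]) @ [[-0.81, 0.58], [0.58, 0.81]]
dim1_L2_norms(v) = [0.48, 1.41, 1.37]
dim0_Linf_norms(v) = [1.39, 1.34]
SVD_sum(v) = [[0.34, -0.24], [-1.03, 0.73], [-0.45, 0.32]] + [[-0.14, -0.20], [-0.36, -0.51], [0.73, 1.02]]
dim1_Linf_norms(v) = [0.44, 1.39, 1.34]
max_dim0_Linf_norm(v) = 1.39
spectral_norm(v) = 1.44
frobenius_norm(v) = 2.02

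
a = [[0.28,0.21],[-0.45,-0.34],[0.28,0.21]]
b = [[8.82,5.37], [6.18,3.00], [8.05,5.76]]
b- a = [[8.54, 5.16],  [6.63, 3.34],  [7.77, 5.55]]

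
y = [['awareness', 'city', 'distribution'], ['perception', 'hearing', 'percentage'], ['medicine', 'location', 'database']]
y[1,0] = 'perception'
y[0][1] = 'city'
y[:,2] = ['distribution', 'percentage', 'database']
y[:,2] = ['distribution', 'percentage', 'database']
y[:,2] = ['distribution', 'percentage', 'database']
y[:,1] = ['city', 'hearing', 'location']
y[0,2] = 'distribution'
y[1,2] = 'percentage'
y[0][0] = 'awareness'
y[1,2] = 'percentage'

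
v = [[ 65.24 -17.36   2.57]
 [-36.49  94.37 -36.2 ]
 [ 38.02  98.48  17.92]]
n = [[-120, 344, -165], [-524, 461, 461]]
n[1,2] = 461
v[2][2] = 17.92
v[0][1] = -17.36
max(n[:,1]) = 461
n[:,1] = [344, 461]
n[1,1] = 461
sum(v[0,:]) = 50.449999999999996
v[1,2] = -36.2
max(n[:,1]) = 461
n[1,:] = [-524, 461, 461]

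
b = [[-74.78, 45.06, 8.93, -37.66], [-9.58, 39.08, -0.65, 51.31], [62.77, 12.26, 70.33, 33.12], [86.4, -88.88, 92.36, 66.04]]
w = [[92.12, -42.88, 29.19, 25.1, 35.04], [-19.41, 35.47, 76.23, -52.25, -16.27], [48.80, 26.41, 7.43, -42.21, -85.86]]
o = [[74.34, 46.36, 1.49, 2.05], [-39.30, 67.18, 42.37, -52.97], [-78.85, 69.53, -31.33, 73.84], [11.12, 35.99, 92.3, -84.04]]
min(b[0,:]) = -74.78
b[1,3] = 51.31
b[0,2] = 8.93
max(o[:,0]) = 74.34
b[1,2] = -0.65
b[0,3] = -37.66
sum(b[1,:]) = 80.16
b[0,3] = -37.66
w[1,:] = [-19.41, 35.47, 76.23, -52.25, -16.27]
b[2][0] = 62.77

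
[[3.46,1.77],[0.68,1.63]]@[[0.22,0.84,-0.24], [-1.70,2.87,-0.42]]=[[-2.25, 7.99, -1.57], [-2.62, 5.25, -0.85]]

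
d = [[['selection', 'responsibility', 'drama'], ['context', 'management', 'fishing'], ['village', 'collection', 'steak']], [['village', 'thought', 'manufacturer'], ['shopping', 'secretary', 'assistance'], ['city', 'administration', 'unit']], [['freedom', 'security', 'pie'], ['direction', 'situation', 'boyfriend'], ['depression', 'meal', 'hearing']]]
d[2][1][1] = 'situation'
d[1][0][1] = 'thought'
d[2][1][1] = 'situation'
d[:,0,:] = [['selection', 'responsibility', 'drama'], ['village', 'thought', 'manufacturer'], ['freedom', 'security', 'pie']]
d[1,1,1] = 'secretary'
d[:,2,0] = ['village', 'city', 'depression']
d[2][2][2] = 'hearing'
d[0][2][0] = 'village'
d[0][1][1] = 'management'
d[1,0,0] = 'village'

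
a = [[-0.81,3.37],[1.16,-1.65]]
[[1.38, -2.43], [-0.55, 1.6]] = a @ [[0.17, 0.54], [0.45, -0.59]]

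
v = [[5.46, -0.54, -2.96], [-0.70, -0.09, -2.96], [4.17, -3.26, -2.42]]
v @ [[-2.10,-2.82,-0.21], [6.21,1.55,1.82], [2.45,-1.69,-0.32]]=[[-22.07, -11.23, -1.18], [-6.34, 6.84, 0.93], [-34.93, -12.72, -6.03]]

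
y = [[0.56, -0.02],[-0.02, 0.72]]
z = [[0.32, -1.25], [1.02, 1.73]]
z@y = [[0.2, -0.91], [0.54, 1.23]]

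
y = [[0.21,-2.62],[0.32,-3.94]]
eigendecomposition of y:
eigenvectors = [[1.0, 0.55], [0.08, 0.83]]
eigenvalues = [-0.0, -3.73]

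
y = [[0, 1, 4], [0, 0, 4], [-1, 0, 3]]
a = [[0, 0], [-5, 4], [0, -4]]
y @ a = [[-5, -12], [0, -16], [0, -12]]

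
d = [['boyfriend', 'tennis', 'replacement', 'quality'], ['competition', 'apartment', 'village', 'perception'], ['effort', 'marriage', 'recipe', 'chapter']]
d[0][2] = 'replacement'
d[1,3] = 'perception'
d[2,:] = ['effort', 'marriage', 'recipe', 'chapter']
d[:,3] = ['quality', 'perception', 'chapter']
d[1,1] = 'apartment'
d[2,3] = 'chapter'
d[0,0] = 'boyfriend'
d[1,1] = 'apartment'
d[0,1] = 'tennis'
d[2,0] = 'effort'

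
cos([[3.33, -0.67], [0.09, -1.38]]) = [[-0.99,0.17],[-0.02,0.21]]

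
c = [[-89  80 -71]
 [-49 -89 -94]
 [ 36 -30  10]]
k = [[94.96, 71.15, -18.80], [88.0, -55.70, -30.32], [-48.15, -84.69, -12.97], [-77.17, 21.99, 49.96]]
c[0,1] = 80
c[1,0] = -49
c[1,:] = [-49, -89, -94]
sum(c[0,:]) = -80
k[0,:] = [94.96, 71.15, -18.8]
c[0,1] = 80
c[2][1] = -30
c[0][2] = -71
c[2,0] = 36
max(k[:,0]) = 94.96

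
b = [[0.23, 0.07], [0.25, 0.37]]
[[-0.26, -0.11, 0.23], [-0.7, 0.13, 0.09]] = b@[[-0.72, -0.72, 1.16], [-1.40, 0.85, -0.55]]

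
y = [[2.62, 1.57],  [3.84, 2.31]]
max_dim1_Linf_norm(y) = 3.84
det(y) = 0.02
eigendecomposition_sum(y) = [[2.62, 1.57], [3.84, 2.31]] + [[0.0, -0.00],[-0.00, 0.00]]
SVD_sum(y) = [[2.62, 1.57], [3.84, 2.31]] + [[0.00, -0.0], [-0.0, 0.00]]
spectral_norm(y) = 5.42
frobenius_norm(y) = 5.42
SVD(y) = [[-0.56, -0.83],  [-0.83, 0.56]] @ diag([5.423189226134762, 0.004314804264478024]) @ [[-0.86,  -0.52],[-0.52,  0.86]]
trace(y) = 4.93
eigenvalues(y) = [4.93, 0.0]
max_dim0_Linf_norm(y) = 3.84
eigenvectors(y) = [[0.56, -0.51], [0.83, 0.86]]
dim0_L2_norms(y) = [4.65, 2.79]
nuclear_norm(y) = 5.43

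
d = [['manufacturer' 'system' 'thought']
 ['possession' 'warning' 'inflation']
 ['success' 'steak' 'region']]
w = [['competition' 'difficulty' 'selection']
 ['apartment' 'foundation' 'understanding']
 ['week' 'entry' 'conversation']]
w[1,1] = 'foundation'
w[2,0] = 'week'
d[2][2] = 'region'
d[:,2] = ['thought', 'inflation', 'region']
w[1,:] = ['apartment', 'foundation', 'understanding']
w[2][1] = 'entry'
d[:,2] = ['thought', 'inflation', 'region']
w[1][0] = 'apartment'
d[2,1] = 'steak'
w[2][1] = 'entry'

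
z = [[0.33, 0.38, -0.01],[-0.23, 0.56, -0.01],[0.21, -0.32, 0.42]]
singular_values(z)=[0.79, 0.47, 0.3]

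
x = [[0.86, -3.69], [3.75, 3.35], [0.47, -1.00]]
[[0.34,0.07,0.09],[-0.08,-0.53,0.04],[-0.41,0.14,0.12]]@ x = [[0.60,  -1.11],[-2.04,  -1.52],[0.23,  1.86]]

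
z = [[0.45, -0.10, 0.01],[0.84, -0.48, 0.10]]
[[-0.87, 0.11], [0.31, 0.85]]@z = [[-0.30, 0.03, 0.00], [0.85, -0.44, 0.09]]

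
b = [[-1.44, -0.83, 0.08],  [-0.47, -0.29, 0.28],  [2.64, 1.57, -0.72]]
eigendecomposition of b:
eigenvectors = [[-0.36,-0.43,-0.49], [-0.23,0.53,0.87], [0.91,-0.73,0.08]]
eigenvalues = [-2.16, -0.29, 0.0]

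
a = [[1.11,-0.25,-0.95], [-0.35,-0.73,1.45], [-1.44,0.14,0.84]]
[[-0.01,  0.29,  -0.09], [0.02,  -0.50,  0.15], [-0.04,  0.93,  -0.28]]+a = [[1.10, 0.04, -1.04], [-0.33, -1.23, 1.6], [-1.48, 1.07, 0.56]]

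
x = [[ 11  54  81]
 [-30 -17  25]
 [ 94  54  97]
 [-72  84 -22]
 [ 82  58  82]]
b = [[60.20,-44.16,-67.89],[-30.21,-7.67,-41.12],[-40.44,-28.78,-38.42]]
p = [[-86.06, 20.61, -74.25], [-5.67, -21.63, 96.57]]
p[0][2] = -74.25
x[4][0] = 82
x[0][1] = 54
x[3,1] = 84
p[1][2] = 96.57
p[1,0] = -5.67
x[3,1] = 84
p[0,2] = -74.25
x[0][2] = 81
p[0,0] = -86.06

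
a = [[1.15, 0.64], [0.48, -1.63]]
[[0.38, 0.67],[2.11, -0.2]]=a @[[0.90, 0.44], [-1.03, 0.25]]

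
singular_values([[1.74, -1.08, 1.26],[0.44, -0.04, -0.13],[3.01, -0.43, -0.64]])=[3.63, 1.58, 0.0]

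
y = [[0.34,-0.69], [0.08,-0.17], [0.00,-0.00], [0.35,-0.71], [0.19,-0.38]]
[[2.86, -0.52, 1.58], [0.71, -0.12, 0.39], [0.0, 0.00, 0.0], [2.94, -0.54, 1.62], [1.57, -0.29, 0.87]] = y @ [[-0.42, -1.29, 0.25], [-4.35, 0.12, -2.16]]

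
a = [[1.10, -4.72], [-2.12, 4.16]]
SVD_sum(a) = [[1.63, -4.53],[-1.57, 4.36]] + [[-0.53, -0.19], [-0.55, -0.20]]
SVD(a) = [[-0.72, 0.69], [0.69, 0.72]] @ diag([6.68039035745097, 0.8128866292885422]) @ [[-0.34, 0.94], [-0.94, -0.34]]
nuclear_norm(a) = 7.49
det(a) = -5.43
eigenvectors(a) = [[-0.92,  0.68], [-0.39,  -0.73]]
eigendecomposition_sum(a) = [[-0.63, -0.59], [-0.27, -0.25]] + [[1.73, -4.13], [-1.85, 4.41]]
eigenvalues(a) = [-0.88, 6.14]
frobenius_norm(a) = 6.73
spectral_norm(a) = 6.68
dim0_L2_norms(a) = [2.39, 6.29]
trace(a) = 5.26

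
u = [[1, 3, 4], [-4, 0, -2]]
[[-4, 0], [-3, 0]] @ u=[[-4, -12, -16], [-3, -9, -12]]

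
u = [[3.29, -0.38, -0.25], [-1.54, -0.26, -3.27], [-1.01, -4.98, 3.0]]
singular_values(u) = [6.07, 3.95, 2.54]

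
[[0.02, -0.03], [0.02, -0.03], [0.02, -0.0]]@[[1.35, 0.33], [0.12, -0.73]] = [[0.02, 0.03], [0.02, 0.03], [0.03, 0.01]]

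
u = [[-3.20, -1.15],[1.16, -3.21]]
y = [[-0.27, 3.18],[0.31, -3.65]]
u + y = [[-3.47, 2.03], [1.47, -6.86]]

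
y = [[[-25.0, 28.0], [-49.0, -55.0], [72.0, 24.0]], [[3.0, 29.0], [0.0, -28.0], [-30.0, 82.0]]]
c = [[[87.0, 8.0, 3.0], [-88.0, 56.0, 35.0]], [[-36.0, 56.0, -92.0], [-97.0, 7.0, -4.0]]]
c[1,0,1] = 56.0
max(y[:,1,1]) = -28.0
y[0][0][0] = -25.0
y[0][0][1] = 28.0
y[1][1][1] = -28.0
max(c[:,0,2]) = 3.0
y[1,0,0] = 3.0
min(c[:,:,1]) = 7.0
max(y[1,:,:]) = 82.0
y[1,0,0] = 3.0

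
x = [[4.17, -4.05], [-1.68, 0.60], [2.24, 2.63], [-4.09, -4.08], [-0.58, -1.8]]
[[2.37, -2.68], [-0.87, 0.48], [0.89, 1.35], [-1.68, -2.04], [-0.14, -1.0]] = x @[[0.49, -0.08],[-0.08, 0.58]]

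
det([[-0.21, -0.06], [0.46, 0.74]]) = -0.128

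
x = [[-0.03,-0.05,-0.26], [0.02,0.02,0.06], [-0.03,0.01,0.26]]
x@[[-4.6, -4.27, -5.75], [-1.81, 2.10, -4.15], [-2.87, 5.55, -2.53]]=[[0.97, -1.42, 1.04], [-0.3, 0.29, -0.35], [-0.63, 1.59, -0.53]]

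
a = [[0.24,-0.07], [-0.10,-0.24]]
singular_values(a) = [0.27, 0.24]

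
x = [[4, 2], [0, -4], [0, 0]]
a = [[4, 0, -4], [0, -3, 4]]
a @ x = [[16, 8], [0, 12]]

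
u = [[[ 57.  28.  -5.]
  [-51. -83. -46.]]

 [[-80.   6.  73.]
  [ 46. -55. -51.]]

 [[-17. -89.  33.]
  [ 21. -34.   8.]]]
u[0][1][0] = -51.0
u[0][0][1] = 28.0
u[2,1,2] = 8.0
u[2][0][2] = 33.0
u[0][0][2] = -5.0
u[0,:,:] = [[57.0, 28.0, -5.0], [-51.0, -83.0, -46.0]]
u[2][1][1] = -34.0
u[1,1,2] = -51.0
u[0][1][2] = -46.0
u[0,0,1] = 28.0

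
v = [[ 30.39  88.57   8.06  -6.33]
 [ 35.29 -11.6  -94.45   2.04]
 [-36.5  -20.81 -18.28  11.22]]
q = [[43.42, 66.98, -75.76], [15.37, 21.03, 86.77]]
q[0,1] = 66.98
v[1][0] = 35.29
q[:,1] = [66.98, 21.03]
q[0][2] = -75.76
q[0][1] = 66.98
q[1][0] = 15.37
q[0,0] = 43.42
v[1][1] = -11.6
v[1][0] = 35.29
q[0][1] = 66.98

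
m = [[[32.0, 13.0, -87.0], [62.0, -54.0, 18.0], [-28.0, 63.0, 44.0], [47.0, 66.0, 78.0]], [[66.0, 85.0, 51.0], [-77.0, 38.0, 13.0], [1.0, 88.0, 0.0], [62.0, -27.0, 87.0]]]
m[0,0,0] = 32.0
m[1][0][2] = 51.0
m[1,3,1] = -27.0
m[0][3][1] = 66.0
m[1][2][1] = 88.0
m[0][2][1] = 63.0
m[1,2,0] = 1.0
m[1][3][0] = 62.0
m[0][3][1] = 66.0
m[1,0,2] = 51.0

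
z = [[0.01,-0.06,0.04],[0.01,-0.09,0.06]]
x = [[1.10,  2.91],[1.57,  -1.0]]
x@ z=[[0.04, -0.33, 0.22], [0.01, -0.0, 0.00]]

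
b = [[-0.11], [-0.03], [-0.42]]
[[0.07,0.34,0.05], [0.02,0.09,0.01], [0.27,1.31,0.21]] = b@[[-0.65, -3.12, -0.49]]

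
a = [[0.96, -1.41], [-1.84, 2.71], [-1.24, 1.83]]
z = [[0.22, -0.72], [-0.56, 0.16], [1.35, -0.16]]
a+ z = [[1.18, -2.13], [-2.4, 2.87], [0.11, 1.67]]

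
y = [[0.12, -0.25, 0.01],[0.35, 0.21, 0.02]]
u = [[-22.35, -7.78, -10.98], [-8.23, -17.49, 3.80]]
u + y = [[-22.23,-8.03,-10.97],  [-7.88,-17.28,3.82]]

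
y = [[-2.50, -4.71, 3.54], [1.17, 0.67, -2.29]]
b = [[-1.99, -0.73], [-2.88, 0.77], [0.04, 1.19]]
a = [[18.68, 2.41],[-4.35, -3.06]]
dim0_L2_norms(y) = [2.76, 4.76, 4.22]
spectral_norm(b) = 3.51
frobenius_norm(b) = 3.85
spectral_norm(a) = 19.42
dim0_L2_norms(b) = [3.5, 1.59]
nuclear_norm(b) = 5.09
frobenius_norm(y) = 6.93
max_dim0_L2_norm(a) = 19.18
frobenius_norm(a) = 19.57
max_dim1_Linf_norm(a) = 18.68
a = y @ b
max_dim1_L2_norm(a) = 18.83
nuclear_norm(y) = 8.17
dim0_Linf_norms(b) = [2.88, 1.19]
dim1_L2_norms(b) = [2.12, 2.98, 1.19]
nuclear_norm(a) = 21.83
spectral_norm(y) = 6.79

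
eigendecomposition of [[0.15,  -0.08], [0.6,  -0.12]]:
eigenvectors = [[(0.21+0.27j), 0.21-0.27j], [(0.94+0j), (0.94-0j)]]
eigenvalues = [(0.01+0.17j), (0.01-0.17j)]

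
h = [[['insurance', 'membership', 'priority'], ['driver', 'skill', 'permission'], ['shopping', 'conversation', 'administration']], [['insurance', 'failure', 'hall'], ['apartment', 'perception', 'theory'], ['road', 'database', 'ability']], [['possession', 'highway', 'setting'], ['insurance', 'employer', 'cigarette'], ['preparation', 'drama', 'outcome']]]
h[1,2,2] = 'ability'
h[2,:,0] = ['possession', 'insurance', 'preparation']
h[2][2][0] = 'preparation'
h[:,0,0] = ['insurance', 'insurance', 'possession']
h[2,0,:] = ['possession', 'highway', 'setting']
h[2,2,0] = 'preparation'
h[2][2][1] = 'drama'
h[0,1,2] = 'permission'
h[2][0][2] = 'setting'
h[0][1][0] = 'driver'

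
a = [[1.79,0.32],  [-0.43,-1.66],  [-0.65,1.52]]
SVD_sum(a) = [[0.14, 0.67], [-0.35, -1.68], [0.28, 1.32]] + [[1.65, -0.35], [-0.08, 0.02], [-0.93, 0.2]]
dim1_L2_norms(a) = [1.82, 1.71, 1.65]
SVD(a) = [[0.30, 0.87], [-0.75, -0.04], [0.59, -0.49]] @ diag([2.287182379646835, 1.9361551493186286]) @ [[0.21, 0.98], [0.98, -0.21]]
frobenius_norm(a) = 3.00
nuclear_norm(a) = 4.22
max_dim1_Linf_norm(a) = 1.79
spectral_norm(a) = 2.29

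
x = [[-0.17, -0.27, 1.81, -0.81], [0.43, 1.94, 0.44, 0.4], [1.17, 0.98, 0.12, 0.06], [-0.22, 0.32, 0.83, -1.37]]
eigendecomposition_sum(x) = [[-0.63,-0.21,0.91,-0.80], [0.11,0.03,-0.15,0.14], [0.32,0.10,-0.46,0.41], [-0.73,-0.24,1.04,-0.92]] + [[-0.14, -0.09, 0.15, 0.18],[-0.06, -0.04, 0.07, 0.08],[0.21, 0.13, -0.22, -0.26],[0.37, 0.22, -0.39, -0.46]] + [[0.16, 0.39, 0.21, 0.01], [0.7, 1.68, 0.91, 0.04], [0.39, 0.95, 0.51, 0.02], [0.14, 0.33, 0.18, 0.01]] + [[0.44, -0.37, 0.54, -0.20],[-0.32, 0.26, -0.38, 0.14],[0.24, -0.20, 0.29, -0.11],[0.00, -0.0, 0.0, -0.0]]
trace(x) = 0.52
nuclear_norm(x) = 6.55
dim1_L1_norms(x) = [3.06, 3.21, 2.33, 2.74]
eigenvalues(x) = [-1.98, -0.87, 2.37, 1.0]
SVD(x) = [[-0.64, -0.46, -0.61, 0.06], [0.50, -0.65, -0.09, -0.56], [0.38, -0.41, -0.01, 0.83], [-0.44, -0.43, 0.79, -0.01]] @ diag([2.4578655316020104, 2.452415414220429, 0.8339572647754205, 0.8056493934616424]) @ [[0.35, 0.56, -0.51, 0.55],[-0.24, -0.69, -0.62, 0.28],[-0.15, 0.28, -0.59, -0.75],[0.89, -0.36, -0.06, -0.26]]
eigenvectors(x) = [[0.62, -0.32, -0.20, 0.75], [-0.1, -0.14, -0.84, -0.53], [-0.32, 0.47, -0.47, 0.40], [0.71, 0.81, -0.17, 0.00]]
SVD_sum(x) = [[-0.56, -0.89, 0.81, -0.86], [0.43, 0.69, -0.63, 0.67], [0.33, 0.52, -0.48, 0.51], [-0.38, -0.6, 0.55, -0.58]] + [[0.27,0.78,0.7,-0.31],  [0.39,1.11,1.00,-0.45],  [0.25,0.70,0.63,-0.28],  [0.26,0.73,0.67,-0.30]] + [[0.07, -0.14, 0.30, 0.38], [0.01, -0.02, 0.04, 0.05], [0.00, -0.0, 0.01, 0.01], [-0.10, 0.18, -0.39, -0.49]] + [[0.04,  -0.02,  -0.00,  -0.01], [-0.4,  0.16,  0.03,  0.12], [0.59,  -0.24,  -0.04,  -0.17], [-0.00,  0.0,  0.0,  0.0]]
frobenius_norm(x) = 3.66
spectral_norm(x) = 2.46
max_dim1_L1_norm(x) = 3.21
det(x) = 4.05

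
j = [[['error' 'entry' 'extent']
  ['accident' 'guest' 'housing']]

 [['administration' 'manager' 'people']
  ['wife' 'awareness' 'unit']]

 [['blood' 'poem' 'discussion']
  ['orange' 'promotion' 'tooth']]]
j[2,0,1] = 'poem'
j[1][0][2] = 'people'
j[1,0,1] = 'manager'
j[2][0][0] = 'blood'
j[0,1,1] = 'guest'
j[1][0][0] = 'administration'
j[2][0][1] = 'poem'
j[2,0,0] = 'blood'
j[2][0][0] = 'blood'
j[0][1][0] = 'accident'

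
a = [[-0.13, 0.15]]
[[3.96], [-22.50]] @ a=[[-0.51, 0.59], [2.92, -3.38]]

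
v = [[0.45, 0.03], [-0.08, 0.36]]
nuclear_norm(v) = 0.82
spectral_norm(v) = 0.46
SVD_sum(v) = [[0.43, -0.08], [-0.14, 0.03]] + [[0.02, 0.11], [0.06, 0.33]]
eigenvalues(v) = [(0.4+0.02j), (0.4-0.02j)]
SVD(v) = [[-0.95, 0.32], [0.32, 0.95]] @ diag([0.4601956570586512, 0.3572393556487811]) @ [[-0.98, 0.18], [0.18, 0.98]]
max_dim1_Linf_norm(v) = 0.45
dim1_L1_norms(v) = [0.48, 0.44]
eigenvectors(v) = [[(-0.48-0.21j), -0.48+0.21j], [(0.85+0j), 0.85-0.00j]]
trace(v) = 0.81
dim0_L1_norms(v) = [0.53, 0.39]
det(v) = 0.16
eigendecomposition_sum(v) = [[0.22-0.46j,(0.01-0.31j)], [(-0.04+0.84j),0.18+0.48j]] + [[(0.22+0.46j),0.02+0.31j], [-0.04-0.84j,0.18-0.48j]]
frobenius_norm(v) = 0.58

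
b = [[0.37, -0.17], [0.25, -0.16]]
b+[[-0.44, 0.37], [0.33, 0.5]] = [[-0.07,0.2], [0.58,0.34]]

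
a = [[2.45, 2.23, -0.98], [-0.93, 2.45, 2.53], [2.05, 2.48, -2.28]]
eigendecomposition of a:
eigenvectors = [[-0.34,0.91,0.70],[0.37,-0.15,0.54],[-0.86,0.38,0.48]]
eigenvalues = [-2.56, 1.68, 3.5]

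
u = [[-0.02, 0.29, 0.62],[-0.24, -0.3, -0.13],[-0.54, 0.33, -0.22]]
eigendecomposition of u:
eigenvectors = [[(0.7+0j), 0.70-0.00j, (-0.36+0j)], [-0.19+0.20j, -0.19-0.20j, -0.76+0.00j], [-0.01+0.66j, (-0.01-0.66j), (0.53+0j)]]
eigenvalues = [(-0.11+0.66j), (-0.11-0.66j), (-0.32+0j)]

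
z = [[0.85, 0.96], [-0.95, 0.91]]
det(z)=1.685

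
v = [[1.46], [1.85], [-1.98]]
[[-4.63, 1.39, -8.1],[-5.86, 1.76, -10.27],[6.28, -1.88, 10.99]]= v @[[-3.17, 0.95, -5.55]]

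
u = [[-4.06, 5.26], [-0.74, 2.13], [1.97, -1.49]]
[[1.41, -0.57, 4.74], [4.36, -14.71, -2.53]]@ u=[[4.04, -0.86],  [-11.8, -4.63]]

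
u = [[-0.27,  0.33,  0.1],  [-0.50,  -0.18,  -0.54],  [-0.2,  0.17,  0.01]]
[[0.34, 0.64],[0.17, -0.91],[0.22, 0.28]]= u@[[-1.56, 0.11], [-0.65, 1.71], [1.35, 1.01]]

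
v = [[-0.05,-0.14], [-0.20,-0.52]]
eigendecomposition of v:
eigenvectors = [[0.93, 0.26], [-0.36, 0.97]]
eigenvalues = [0.0, -0.57]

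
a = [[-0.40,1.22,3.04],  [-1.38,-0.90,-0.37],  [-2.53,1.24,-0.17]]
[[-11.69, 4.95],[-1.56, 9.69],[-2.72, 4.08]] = a @ [[1.70, -4.42], [0.74, -5.29], [-3.92, 3.17]]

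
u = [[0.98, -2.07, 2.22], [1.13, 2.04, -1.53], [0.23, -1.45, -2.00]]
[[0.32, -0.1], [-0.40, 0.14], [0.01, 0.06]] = u @ [[-0.06, 0.03], [-0.11, 0.02], [0.07, -0.04]]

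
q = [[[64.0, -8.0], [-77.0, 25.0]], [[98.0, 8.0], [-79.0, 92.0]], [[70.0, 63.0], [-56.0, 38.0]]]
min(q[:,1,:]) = -79.0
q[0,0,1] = -8.0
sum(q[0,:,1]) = 17.0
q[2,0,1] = 63.0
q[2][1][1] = 38.0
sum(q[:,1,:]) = -57.0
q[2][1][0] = -56.0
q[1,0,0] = 98.0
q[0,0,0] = 64.0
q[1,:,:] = [[98.0, 8.0], [-79.0, 92.0]]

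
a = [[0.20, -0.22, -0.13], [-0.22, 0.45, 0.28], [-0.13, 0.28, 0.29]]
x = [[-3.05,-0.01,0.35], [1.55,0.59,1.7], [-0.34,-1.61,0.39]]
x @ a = [[-0.65, 0.76, 0.5], [-0.04, 0.40, 0.46], [0.24, -0.54, -0.29]]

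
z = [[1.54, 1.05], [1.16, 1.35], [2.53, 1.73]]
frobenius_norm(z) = 4.00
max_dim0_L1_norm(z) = 5.23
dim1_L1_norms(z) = [2.59, 2.51, 4.26]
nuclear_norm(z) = 4.40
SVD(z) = [[-0.47, 0.23], [-0.44, -0.9], [-0.77, 0.37]] @ diag([3.982986056254087, 0.414514264755162]) @ [[-0.80, -0.61], [0.61, -0.80]]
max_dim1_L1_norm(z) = 4.26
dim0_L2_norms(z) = [3.18, 2.43]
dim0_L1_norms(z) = [5.23, 4.13]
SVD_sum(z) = [[1.48, 1.13], [1.39, 1.05], [2.44, 1.85]] + [[0.06, -0.08], [-0.23, 0.3], [0.09, -0.12]]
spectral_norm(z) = 3.98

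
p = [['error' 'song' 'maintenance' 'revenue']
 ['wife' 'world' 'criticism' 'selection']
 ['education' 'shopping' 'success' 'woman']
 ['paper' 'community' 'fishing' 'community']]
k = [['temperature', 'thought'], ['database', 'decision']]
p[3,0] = 'paper'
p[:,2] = ['maintenance', 'criticism', 'success', 'fishing']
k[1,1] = 'decision'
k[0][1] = 'thought'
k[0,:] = ['temperature', 'thought']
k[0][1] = 'thought'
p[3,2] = 'fishing'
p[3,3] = 'community'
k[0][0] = 'temperature'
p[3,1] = 'community'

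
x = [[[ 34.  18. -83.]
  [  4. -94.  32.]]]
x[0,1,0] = 4.0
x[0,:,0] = [34.0, 4.0]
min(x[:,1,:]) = -94.0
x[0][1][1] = -94.0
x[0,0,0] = 34.0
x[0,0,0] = 34.0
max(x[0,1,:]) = 32.0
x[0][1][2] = 32.0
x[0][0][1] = 18.0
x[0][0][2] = -83.0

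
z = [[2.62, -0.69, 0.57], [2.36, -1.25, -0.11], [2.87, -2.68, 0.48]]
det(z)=-2.905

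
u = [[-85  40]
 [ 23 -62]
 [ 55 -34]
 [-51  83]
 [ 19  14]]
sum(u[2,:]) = 21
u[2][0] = 55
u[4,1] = 14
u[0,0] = -85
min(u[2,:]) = -34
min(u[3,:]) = -51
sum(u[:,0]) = -39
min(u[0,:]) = -85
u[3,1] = 83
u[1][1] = -62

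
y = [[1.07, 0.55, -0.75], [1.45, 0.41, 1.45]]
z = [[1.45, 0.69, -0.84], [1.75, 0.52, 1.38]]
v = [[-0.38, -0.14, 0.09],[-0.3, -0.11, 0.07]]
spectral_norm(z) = 2.50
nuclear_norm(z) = 4.01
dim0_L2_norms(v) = [0.48, 0.18, 0.11]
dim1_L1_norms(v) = [0.61, 0.48]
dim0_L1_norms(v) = [0.68, 0.25, 0.16]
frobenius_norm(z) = 2.92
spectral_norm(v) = 0.53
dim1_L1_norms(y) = [2.37, 3.31]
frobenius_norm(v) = 0.53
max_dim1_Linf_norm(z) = 1.75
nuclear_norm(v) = 0.53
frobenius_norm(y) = 2.53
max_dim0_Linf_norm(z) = 1.75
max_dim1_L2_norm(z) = 2.29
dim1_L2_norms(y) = [1.42, 2.09]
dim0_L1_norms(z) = [3.2, 1.21, 2.22]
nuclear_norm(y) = 3.49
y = z + v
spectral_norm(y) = 2.14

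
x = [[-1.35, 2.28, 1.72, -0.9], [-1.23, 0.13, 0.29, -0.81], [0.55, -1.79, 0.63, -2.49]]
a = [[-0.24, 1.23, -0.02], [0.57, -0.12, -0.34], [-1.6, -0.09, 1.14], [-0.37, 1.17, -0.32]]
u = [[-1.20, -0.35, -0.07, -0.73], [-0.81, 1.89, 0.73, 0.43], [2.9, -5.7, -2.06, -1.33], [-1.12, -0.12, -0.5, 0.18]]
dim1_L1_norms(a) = [1.49, 1.03, 2.83, 1.86]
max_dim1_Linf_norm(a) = 1.6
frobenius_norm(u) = 7.45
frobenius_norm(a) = 2.74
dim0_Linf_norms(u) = [2.9, 5.7, 2.06, 1.33]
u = a @ x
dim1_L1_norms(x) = [6.25, 2.46, 5.46]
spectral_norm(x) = 3.52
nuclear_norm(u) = 9.67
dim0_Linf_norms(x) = [1.35, 2.28, 1.72, 2.49]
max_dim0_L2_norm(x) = 2.9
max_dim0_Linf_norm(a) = 1.6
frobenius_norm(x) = 4.81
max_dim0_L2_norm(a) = 1.75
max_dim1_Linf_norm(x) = 2.49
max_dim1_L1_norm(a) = 2.83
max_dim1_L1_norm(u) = 11.99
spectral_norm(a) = 2.10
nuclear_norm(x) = 7.61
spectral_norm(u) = 7.20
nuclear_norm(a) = 4.07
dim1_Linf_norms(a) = [1.23, 0.57, 1.6, 1.17]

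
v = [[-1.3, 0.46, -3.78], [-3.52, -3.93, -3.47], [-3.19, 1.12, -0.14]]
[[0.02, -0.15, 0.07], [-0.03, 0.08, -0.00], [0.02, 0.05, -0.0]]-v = [[1.32, -0.61, 3.85], [3.49, 4.01, 3.47], [3.21, -1.07, 0.14]]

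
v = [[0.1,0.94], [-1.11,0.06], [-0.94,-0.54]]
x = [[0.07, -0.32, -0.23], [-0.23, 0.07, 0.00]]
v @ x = [[-0.21,0.03,-0.02], [-0.09,0.36,0.26], [0.06,0.26,0.22]]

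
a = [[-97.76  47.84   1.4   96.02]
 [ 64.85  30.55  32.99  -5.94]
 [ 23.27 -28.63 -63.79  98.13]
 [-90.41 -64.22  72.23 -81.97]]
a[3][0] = -90.41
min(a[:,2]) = -63.79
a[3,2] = 72.23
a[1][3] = -5.94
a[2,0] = 23.27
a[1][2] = 32.99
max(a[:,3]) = 98.13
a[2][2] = -63.79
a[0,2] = 1.4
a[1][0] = 64.85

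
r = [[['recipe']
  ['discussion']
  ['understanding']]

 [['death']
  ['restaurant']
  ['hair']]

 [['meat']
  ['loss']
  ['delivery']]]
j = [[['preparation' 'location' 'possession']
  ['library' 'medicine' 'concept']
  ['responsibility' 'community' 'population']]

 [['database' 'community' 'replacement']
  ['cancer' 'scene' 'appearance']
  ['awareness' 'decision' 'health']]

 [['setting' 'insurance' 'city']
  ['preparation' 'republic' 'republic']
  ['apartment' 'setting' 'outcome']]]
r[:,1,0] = ['discussion', 'restaurant', 'loss']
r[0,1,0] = 'discussion'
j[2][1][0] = 'preparation'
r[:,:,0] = [['recipe', 'discussion', 'understanding'], ['death', 'restaurant', 'hair'], ['meat', 'loss', 'delivery']]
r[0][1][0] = 'discussion'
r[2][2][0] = 'delivery'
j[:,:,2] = [['possession', 'concept', 'population'], ['replacement', 'appearance', 'health'], ['city', 'republic', 'outcome']]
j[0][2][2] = 'population'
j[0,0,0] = 'preparation'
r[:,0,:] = [['recipe'], ['death'], ['meat']]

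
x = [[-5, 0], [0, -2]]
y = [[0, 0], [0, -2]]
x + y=[[-5, 0], [0, -4]]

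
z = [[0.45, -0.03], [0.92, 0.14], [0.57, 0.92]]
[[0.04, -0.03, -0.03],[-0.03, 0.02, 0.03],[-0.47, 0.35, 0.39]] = z@[[0.05,-0.04,-0.04], [-0.54,0.41,0.45]]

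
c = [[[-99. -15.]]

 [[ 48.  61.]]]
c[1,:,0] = [48.0]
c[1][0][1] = 61.0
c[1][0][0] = 48.0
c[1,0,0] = 48.0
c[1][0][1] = 61.0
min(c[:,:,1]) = -15.0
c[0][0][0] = -99.0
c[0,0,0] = -99.0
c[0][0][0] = -99.0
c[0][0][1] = -15.0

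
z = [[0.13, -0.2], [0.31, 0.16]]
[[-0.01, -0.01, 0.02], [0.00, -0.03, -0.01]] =z @ [[-0.01, -0.09, 0.01], [0.04, -0.0, -0.08]]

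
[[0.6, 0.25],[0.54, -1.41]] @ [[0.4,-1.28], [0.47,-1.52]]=[[0.36, -1.15], [-0.45, 1.45]]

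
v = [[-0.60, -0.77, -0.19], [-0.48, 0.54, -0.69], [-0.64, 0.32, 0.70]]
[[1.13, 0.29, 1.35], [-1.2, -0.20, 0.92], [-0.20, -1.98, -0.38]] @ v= [[-1.68, -0.28, 0.53],  [0.23, 1.11, 1.01],  [1.31, -1.04, 1.14]]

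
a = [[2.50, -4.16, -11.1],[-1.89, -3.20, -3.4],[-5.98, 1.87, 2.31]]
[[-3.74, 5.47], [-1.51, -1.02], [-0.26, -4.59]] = a @ [[0.18, 0.71], [-0.06, 0.42], [0.40, -0.49]]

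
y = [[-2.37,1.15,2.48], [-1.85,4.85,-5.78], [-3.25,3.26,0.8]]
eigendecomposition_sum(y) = [[-0.35-0.00j, (-0.1-0j), (0.28+0j)], [(-0.3-0j), (-0.08-0j), 0.23+0.00j], [-0.15-0.00j, -0.04-0.00j, 0.12+0.00j]] + [[-1.01+0.13j, (0.62-1.04j), (1.1+1.73j)], [-0.78-2.02j, 2.47+0.76j, (-3.01+3.16j)], [-1.55-0.55j, (1.65-1.05j), (0.34+3.29j)]] + [[-1.01-0.13j, 0.62+1.04j, 1.10-1.73j],  [-0.78+2.02j, 2.47-0.76j, -3.01-3.16j],  [(-1.55+0.55j), 1.65+1.05j, (0.34-3.29j)]]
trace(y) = 3.28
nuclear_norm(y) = 13.65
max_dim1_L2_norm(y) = 7.77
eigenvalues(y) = [(-0.31+0j), (1.8+4.17j), (1.8-4.17j)]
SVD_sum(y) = [[-0.04, 0.08, -0.07], [-2.73, 5.33, -4.73], [-1.05, 2.06, -1.82]] + [[-2.25,1.14,2.59],[0.91,-0.46,-1.04],[-2.26,1.14,2.59]] + [[-0.08, -0.07, -0.03],[-0.02, -0.02, -0.01],[0.07, 0.06, 0.03]]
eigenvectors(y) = [[(0.72+0j),(-0.08+0.34j),(-0.08-0.34j)], [(0.61+0j),-0.75+0.00j,-0.75-0.00j], [0.32+0.00j,-0.37+0.43j,-0.37-0.43j]]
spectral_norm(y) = 8.18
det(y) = -6.41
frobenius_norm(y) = 9.76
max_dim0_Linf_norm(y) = 5.78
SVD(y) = [[-0.01, 0.68, -0.73], [-0.93, -0.27, -0.23], [-0.36, 0.68, 0.64]] @ diag([8.180757027261306, 5.322293928762599, 0.1473152971403063]) @ [[0.36,-0.70,0.62], [-0.62,0.32,0.72], [0.70,0.64,0.32]]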